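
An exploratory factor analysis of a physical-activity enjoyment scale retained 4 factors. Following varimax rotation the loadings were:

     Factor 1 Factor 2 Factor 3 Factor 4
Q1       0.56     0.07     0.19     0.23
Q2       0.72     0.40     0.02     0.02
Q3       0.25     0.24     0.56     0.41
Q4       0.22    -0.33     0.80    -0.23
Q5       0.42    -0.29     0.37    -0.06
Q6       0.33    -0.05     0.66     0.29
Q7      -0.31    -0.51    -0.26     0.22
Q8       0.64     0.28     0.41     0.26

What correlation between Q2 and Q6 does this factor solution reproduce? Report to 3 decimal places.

0.237

r̂ = Σ λ_i·λ_j across factors = (0.72)(0.33) + (0.40)(-0.05) + (0.02)(0.66) + (0.02)(0.29)
  = +0.2376 -0.0200 +0.0132 +0.0058 = 0.2366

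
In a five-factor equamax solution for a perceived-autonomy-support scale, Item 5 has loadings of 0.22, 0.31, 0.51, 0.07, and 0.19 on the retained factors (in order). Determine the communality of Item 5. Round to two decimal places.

0.45

h² = 0.22² + 0.31² + 0.51² + 0.07² + 0.19² = 0.0484 + 0.0961 + 0.2601 + 0.0049 + 0.0361 = 0.4456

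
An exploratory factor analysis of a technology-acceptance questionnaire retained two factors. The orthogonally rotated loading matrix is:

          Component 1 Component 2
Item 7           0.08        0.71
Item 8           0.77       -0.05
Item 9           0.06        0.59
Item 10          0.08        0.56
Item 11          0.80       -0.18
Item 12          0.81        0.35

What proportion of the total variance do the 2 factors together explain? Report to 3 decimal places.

0.538

Communalities: 0.5105, 0.5954, 0.3517, 0.3200, 0.6724, 0.7786; Σh² = 3.2286.
Total variance with 6 standardized items is 6, so the solution explains 3.2286/6 = 0.5381.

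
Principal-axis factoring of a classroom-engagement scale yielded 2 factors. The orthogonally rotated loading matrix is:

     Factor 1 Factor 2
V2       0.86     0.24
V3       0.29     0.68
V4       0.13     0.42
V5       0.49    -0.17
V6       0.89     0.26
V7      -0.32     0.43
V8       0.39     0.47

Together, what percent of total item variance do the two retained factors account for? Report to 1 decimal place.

Communalities: 0.7972, 0.5465, 0.1933, 0.2690, 0.8597, 0.2873, 0.3730; Σh² = 3.3260.
Total variance with 7 standardized items is 7, so the solution explains 3.3260/7 = 0.4751 = 47.51%.

47.5%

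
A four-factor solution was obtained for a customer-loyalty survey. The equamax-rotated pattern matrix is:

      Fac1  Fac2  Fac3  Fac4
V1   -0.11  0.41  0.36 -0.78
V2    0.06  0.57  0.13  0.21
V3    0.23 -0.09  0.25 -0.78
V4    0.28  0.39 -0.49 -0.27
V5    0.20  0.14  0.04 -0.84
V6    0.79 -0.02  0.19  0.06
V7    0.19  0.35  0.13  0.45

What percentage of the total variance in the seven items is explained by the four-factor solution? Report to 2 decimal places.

62.74%

Communalities: 0.9182, 0.3895, 0.7319, 0.5435, 0.7668, 0.6642, 0.3780; Σh² = 4.3921.
Total variance with 7 standardized items is 7, so the solution explains 4.3921/7 = 0.6274 = 62.74%.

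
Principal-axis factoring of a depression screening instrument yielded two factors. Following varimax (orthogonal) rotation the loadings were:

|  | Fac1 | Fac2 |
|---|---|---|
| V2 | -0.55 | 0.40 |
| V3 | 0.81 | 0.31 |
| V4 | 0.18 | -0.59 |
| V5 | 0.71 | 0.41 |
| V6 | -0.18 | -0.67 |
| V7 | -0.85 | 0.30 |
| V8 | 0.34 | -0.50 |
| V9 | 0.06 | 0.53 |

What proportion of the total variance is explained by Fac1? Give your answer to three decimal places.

0.296

SS loadings for Fac1 = (-0.55)² + 0.81² + 0.18² + 0.71² + (-0.18)² + (-0.85)² + 0.34² + 0.06² = 2.3692
Proportion of variance = 2.3692 / 8 = 0.2962.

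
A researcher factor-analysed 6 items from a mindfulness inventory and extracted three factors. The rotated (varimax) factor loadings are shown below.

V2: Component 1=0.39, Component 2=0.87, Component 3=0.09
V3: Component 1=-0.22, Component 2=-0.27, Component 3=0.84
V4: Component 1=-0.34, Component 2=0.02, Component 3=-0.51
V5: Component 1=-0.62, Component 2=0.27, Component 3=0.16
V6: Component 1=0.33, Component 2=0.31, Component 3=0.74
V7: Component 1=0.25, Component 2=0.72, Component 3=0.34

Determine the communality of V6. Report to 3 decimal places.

0.753

h² = 0.33² + 0.31² + 0.74² = 0.1089 + 0.0961 + 0.5476 = 0.7526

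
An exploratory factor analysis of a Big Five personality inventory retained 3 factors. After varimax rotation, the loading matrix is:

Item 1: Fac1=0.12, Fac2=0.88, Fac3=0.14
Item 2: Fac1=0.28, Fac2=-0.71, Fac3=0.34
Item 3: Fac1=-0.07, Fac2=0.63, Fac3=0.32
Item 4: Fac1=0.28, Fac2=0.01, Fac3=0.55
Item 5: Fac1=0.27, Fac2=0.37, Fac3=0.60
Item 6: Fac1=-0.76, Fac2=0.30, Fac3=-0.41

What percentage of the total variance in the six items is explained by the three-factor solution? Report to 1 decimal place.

Communalities: 0.8084, 0.6981, 0.5042, 0.3810, 0.5698, 0.8357; Σh² = 3.7972.
Total variance with 6 standardized items is 6, so the solution explains 3.7972/6 = 0.6329 = 63.29%.

63.3%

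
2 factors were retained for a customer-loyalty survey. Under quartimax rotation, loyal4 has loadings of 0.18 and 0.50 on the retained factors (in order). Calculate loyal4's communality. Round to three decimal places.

h² = 0.18² + 0.50² = 0.0324 + 0.2500 = 0.2824

0.282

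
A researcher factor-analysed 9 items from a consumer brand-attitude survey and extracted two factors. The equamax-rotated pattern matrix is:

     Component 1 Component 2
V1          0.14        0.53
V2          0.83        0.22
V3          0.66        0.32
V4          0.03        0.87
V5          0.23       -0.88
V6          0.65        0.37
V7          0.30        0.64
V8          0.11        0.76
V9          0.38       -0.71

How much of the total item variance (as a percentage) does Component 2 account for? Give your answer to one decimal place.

SS loadings for Component 2 = 0.53² + 0.22² + 0.32² + 0.87² + (-0.88)² + 0.37² + 0.64² + 0.76² + (-0.71)² = 3.5912
With 9 standardized items, total variance = 9. Proportion = 3.5912/9 = 0.3990 → 39.90%.

39.9%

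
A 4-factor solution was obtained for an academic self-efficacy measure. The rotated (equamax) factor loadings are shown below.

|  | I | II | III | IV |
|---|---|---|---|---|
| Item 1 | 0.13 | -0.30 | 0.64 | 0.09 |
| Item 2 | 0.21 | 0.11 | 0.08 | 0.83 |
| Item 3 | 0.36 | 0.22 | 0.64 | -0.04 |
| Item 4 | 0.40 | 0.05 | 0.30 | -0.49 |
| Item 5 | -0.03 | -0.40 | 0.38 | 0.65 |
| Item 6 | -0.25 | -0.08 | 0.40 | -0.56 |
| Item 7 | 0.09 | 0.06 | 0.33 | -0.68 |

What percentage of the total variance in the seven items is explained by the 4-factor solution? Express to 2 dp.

60.16%

Communalities: 0.5246, 0.7515, 0.5892, 0.4926, 0.7278, 0.5425, 0.5830; Σh² = 4.2112.
Total variance with 7 standardized items is 7, so the solution explains 4.2112/7 = 0.6016 = 60.16%.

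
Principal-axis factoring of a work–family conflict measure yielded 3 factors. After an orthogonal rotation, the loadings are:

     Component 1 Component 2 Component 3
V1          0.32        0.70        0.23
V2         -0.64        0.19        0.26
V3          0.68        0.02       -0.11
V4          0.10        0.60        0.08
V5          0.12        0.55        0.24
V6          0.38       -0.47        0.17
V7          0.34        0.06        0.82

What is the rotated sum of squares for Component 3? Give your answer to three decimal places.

0.898

SS loadings for Component 3 = 0.23² + 0.26² + (-0.11)² + 0.08² + 0.24² + 0.17² + 0.82² = 0.0529 + 0.0676 + 0.0121 + 0.0064 + 0.0576 + 0.0289 + 0.6724 = 0.8979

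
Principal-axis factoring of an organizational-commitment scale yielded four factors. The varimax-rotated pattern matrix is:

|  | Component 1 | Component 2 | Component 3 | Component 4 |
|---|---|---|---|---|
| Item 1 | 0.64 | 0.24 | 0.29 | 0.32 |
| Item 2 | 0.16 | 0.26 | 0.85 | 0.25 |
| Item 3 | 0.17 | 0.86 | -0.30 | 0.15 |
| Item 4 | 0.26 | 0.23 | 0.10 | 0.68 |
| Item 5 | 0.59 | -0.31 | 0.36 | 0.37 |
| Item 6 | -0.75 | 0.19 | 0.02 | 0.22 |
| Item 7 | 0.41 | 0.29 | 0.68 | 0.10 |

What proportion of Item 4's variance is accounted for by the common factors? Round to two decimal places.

h² = 0.26² + 0.23² + 0.10² + 0.68² = 0.0676 + 0.0529 + 0.0100 + 0.4624 = 0.5929

0.59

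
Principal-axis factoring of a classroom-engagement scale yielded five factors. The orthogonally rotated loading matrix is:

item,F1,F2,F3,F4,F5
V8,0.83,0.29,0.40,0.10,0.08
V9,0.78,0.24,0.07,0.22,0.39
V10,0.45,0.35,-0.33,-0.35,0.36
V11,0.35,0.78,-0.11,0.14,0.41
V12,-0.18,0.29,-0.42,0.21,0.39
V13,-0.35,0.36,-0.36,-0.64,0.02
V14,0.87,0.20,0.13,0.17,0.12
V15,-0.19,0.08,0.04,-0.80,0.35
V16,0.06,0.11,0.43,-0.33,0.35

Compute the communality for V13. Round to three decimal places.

0.792

h² = (-0.35)² + 0.36² + (-0.36)² + (-0.64)² + 0.02² = 0.1225 + 0.1296 + 0.1296 + 0.4096 + 0.0004 = 0.7917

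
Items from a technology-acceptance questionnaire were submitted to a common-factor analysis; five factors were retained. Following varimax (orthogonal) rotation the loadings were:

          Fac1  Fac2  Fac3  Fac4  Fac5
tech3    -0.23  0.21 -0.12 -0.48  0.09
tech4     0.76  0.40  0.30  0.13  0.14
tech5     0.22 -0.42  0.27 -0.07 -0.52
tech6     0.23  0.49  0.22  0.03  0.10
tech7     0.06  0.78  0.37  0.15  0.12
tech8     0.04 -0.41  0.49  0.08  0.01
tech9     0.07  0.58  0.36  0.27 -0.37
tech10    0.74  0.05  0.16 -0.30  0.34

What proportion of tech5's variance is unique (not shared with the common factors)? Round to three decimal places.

h² = 0.22² + (-0.42)² + 0.27² + (-0.07)² + (-0.52)² = 0.0484 + 0.1764 + 0.0729 + 0.0049 + 0.2704 = 0.5730
Uniqueness u² = 1 − h² = 1 − 0.5730 = 0.4270

0.427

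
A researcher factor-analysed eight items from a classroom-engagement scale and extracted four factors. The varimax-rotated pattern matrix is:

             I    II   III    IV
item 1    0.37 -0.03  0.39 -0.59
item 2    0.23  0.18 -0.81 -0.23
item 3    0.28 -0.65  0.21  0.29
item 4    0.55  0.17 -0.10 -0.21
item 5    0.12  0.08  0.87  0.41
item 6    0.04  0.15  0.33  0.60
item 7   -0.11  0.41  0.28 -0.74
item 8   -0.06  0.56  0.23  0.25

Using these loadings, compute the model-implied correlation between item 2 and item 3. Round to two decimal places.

r̂ = Σ λ_i·λ_j across factors = (0.23)(0.28) + (0.18)(-0.65) + (-0.81)(0.21) + (-0.23)(0.29)
  = +0.0644 -0.1170 -0.1701 -0.0667 = -0.2894

-0.29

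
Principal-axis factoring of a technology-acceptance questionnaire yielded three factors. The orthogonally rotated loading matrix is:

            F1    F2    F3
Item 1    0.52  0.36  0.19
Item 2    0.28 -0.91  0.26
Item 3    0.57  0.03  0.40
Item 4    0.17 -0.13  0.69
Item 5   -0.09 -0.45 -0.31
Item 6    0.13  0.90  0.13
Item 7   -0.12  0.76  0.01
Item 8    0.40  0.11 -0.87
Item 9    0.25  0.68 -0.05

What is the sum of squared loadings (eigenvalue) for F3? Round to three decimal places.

1.612

SS loadings for F3 = 0.19² + 0.26² + 0.40² + 0.69² + (-0.31)² + 0.13² + 0.01² + (-0.87)² + (-0.05)² = 0.0361 + 0.0676 + 0.1600 + 0.4761 + 0.0961 + 0.0169 + 0.0001 + 0.7569 + 0.0025 = 1.6123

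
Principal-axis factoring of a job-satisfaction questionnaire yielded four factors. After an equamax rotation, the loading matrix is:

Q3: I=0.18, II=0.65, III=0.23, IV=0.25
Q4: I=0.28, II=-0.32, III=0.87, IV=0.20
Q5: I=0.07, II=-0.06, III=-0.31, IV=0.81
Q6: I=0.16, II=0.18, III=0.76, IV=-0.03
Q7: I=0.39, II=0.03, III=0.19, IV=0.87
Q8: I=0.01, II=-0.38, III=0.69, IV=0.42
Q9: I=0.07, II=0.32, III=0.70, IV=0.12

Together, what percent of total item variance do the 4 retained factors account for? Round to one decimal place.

75.7%

SS loadings by factor: 0.2984, 0.8086, 2.4857, 1.7072; total = 5.2999.
Total variance with 7 standardized items is 7, so the solution explains 5.2999/7 = 0.7571 = 75.71%.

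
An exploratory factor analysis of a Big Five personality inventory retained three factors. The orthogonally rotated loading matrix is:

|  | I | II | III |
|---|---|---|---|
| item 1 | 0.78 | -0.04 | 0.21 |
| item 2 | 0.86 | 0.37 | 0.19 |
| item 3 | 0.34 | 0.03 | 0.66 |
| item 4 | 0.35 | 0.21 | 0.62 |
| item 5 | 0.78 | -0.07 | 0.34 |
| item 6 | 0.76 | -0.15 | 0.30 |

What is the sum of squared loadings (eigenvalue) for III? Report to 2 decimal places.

1.11

SS loadings for III = 0.21² + 0.19² + 0.66² + 0.62² + 0.34² + 0.30² = 0.0441 + 0.0361 + 0.4356 + 0.3844 + 0.1156 + 0.0900 = 1.1058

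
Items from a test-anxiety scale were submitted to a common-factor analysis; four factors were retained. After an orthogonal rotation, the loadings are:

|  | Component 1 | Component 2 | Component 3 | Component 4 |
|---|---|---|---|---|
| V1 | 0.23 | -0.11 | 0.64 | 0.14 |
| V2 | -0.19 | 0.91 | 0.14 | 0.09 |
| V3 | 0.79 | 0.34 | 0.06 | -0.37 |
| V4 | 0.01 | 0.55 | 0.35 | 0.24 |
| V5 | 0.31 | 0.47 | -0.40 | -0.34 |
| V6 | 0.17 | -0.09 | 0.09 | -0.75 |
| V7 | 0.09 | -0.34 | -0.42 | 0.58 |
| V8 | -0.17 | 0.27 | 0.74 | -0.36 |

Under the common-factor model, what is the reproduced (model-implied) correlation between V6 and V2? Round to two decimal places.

-0.17

r̂ = Σ λ_i·λ_j across factors = (0.17)(-0.19) + (-0.09)(0.91) + (0.09)(0.14) + (-0.75)(0.09)
  = -0.0323 -0.0819 +0.0126 -0.0675 = -0.1691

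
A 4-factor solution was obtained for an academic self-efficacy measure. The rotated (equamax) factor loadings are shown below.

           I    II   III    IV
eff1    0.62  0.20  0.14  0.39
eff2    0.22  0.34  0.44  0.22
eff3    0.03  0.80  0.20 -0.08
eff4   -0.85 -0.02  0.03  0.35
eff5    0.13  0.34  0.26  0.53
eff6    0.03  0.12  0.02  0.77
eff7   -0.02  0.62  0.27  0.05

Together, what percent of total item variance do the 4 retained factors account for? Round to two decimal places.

Communalities: 0.5961, 0.4060, 0.6873, 0.8463, 0.4810, 0.6086, 0.4602; Σh² = 4.0855.
Total variance with 7 standardized items is 7, so the solution explains 4.0855/7 = 0.5836 = 58.36%.

58.36%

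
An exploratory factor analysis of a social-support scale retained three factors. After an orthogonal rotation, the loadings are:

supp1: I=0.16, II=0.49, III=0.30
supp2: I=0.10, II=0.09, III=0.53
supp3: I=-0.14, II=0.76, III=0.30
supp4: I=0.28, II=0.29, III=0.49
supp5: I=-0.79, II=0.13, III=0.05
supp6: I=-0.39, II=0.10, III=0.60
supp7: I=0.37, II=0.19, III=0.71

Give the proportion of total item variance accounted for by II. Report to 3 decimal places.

0.139

SS loadings for II = 0.49² + 0.09² + 0.76² + 0.29² + 0.13² + 0.10² + 0.19² = 0.9729
Proportion of variance = 0.9729 / 7 = 0.1390.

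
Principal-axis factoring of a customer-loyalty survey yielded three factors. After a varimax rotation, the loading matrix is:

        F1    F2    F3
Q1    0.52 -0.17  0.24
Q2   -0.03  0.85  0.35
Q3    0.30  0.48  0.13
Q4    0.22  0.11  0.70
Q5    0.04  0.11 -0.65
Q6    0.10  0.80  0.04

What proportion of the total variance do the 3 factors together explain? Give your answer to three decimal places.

Communalities: 0.3569, 0.8459, 0.3373, 0.5505, 0.4362, 0.6516; Σh² = 3.1784.
Total variance with 6 standardized items is 6, so the solution explains 3.1784/6 = 0.5297.

0.530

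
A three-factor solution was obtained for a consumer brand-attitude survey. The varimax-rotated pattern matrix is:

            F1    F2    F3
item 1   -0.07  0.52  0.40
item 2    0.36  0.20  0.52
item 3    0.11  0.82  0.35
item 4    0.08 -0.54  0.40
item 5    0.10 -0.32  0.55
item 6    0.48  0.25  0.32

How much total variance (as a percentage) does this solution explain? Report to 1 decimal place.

49.2%

Communalities: 0.4353, 0.4400, 0.8070, 0.4580, 0.4149, 0.3953; Σh² = 2.9505.
Total variance with 6 standardized items is 6, so the solution explains 2.9505/6 = 0.4917 = 49.18%.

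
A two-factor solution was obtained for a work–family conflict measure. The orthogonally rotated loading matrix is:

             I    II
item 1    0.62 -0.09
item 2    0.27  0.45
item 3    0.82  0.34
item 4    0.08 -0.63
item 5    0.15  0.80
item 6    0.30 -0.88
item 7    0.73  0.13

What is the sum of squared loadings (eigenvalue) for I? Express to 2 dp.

SS loadings for I = 0.62² + 0.27² + 0.82² + 0.08² + 0.15² + 0.30² + 0.73² = 0.3844 + 0.0729 + 0.6724 + 0.0064 + 0.0225 + 0.0900 + 0.5329 = 1.7815

1.78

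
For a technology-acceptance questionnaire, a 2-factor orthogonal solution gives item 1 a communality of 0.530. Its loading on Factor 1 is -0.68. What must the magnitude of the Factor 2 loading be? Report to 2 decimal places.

0.26

Under orthogonal rotation h² = Σλ², so λ_Factor 2² = h² − (0.4624) = 0.530 − 0.4624 = 0.0676.
|λ| = √0.0676 = 0.2600.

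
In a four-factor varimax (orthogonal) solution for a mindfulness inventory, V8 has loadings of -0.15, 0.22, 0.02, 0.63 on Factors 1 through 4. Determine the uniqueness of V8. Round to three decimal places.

h² = (-0.15)² + 0.22² + 0.02² + 0.63² = 0.0225 + 0.0484 + 0.0004 + 0.3969 = 0.4682
Uniqueness u² = 1 − h² = 1 − 0.4682 = 0.5318

0.532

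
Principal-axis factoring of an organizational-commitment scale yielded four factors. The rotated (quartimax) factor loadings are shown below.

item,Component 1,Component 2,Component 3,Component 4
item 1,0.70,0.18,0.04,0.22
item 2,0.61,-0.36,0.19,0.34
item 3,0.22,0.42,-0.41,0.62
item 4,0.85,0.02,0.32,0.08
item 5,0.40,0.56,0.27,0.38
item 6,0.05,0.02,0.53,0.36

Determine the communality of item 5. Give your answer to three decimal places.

0.691

h² = 0.40² + 0.56² + 0.27² + 0.38² = 0.1600 + 0.3136 + 0.0729 + 0.1444 = 0.6909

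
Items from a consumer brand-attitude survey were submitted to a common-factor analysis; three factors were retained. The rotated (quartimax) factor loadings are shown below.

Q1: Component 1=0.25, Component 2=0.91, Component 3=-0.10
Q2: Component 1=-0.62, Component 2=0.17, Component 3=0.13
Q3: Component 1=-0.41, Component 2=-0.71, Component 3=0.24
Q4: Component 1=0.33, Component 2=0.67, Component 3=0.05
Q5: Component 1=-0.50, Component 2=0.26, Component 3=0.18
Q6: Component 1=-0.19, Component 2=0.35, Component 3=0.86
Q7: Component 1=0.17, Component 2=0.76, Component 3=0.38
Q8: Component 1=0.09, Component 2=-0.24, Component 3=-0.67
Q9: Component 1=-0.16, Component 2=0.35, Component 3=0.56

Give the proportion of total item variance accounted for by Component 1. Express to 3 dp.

0.119

SS loadings for Component 1 = 0.25² + (-0.62)² + (-0.41)² + 0.33² + (-0.50)² + (-0.19)² + 0.17² + 0.09² + (-0.16)² = 1.0726
Proportion of variance = 1.0726 / 9 = 0.1192.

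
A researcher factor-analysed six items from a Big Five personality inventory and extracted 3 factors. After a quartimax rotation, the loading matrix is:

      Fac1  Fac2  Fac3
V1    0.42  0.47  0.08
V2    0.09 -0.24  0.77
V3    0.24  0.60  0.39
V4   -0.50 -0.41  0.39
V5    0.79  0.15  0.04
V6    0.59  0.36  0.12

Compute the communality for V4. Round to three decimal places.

0.570

h² = (-0.50)² + (-0.41)² + 0.39² = 0.2500 + 0.1681 + 0.1521 = 0.5702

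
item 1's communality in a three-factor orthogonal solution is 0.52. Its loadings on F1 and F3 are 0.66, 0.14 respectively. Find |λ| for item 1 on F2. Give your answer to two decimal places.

0.25

Under orthogonal rotation h² = Σλ², so λ_F2² = h² − (0.4552) = 0.52 − 0.4552 = 0.0648.
|λ| = √0.0648 = 0.2546.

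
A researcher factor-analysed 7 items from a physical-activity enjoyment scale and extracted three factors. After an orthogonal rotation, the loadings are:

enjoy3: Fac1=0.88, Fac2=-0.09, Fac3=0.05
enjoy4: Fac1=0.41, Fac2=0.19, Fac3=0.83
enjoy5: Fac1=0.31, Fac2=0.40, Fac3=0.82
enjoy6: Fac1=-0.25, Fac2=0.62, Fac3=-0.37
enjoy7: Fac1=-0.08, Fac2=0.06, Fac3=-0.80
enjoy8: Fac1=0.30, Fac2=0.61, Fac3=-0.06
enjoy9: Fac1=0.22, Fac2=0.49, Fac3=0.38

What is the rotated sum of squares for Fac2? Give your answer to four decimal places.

SS loadings for Fac2 = (-0.09)² + 0.19² + 0.40² + 0.62² + 0.06² + 0.61² + 0.49² = 0.0081 + 0.0361 + 0.1600 + 0.3844 + 0.0036 + 0.3721 + 0.2401 = 1.2044

1.2044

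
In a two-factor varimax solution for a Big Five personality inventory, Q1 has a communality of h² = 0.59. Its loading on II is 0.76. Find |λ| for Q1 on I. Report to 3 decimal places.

Under orthogonal rotation h² = Σλ², so λ_I² = h² − (0.5776) = 0.59 − 0.5776 = 0.0124.
|λ| = √0.0124 = 0.1114.

0.111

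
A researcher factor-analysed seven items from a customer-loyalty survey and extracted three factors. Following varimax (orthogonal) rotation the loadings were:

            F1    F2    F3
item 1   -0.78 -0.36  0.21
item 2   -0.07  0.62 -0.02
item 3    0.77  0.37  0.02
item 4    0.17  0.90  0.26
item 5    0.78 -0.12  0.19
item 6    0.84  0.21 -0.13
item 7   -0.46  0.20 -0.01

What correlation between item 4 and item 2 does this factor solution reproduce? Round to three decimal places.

r̂ = Σ λ_i·λ_j across factors = (0.17)(-0.07) + (0.90)(0.62) + (0.26)(-0.02)
  = -0.0119 +0.5580 -0.0052 = 0.5409

0.541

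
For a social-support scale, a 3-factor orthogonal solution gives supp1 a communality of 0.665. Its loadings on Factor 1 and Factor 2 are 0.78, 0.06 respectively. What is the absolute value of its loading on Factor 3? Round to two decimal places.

Under orthogonal rotation h² = Σλ², so λ_Factor 3² = h² − (0.6120) = 0.665 − 0.6120 = 0.0530.
|λ| = √0.0530 = 0.2302.

0.23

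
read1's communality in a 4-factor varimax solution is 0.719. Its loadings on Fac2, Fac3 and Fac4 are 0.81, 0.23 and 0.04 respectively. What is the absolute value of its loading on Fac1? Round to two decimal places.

0.09

Under orthogonal rotation h² = Σλ², so λ_Fac1² = h² − (0.7106) = 0.719 − 0.7106 = 0.0084.
|λ| = √0.0084 = 0.0917.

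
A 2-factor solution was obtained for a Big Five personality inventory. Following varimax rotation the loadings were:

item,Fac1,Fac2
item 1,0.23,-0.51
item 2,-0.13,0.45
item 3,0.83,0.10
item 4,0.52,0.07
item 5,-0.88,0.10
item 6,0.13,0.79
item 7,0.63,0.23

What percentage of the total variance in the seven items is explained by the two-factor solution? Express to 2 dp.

48.31%

Communalities: 0.3130, 0.2194, 0.6989, 0.2753, 0.7844, 0.6410, 0.4498; Σh² = 3.3818.
Total variance with 7 standardized items is 7, so the solution explains 3.3818/7 = 0.4831 = 48.31%.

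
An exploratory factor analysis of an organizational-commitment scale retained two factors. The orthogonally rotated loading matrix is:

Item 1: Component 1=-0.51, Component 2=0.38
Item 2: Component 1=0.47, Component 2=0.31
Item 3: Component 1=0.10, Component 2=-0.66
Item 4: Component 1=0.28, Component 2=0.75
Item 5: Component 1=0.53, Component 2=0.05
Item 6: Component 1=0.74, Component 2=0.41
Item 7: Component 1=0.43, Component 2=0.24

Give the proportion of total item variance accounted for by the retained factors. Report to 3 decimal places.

0.436

Communalities: 0.4045, 0.3170, 0.4456, 0.6409, 0.2834, 0.7157, 0.2425; Σh² = 3.0496.
Total variance with 7 standardized items is 7, so the solution explains 3.0496/7 = 0.4357.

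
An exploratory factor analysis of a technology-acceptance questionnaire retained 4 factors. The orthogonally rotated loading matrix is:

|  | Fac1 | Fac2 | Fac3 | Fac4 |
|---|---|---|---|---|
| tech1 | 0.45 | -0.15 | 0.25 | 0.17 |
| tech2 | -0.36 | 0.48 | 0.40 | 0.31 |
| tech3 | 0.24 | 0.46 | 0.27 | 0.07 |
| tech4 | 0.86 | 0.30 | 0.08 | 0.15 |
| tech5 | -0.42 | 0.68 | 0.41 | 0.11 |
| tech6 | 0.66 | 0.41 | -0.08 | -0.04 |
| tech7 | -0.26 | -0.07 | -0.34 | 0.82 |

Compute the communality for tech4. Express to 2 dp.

h² = 0.86² + 0.30² + 0.08² + 0.15² = 0.7396 + 0.0900 + 0.0064 + 0.0225 = 0.8585

0.86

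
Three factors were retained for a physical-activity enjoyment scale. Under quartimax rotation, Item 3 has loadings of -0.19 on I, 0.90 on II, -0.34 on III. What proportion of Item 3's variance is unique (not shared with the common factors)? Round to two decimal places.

h² = (-0.19)² + 0.90² + (-0.34)² = 0.0361 + 0.8100 + 0.1156 = 0.9617
Uniqueness u² = 1 − h² = 1 − 0.9617 = 0.0383

0.04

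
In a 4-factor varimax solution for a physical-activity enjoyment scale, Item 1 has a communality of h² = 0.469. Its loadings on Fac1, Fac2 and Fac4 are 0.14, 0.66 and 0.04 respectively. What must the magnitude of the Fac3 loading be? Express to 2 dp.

Under orthogonal rotation h² = Σλ², so λ_Fac3² = h² − (0.4568) = 0.469 − 0.4568 = 0.0122.
|λ| = √0.0122 = 0.1105.

0.11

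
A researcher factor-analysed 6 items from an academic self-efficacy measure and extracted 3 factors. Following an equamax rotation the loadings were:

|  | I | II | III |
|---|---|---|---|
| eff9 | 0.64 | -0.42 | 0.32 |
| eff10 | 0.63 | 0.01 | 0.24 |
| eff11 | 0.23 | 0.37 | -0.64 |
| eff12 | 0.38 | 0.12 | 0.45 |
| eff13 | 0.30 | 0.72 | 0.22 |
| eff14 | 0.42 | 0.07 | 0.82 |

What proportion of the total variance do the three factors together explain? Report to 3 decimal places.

SS loadings by factor: 1.2702, 0.8511, 1.4929; total = 3.6142.
Total variance with 6 standardized items is 6, so the solution explains 3.6142/6 = 0.6024.

0.602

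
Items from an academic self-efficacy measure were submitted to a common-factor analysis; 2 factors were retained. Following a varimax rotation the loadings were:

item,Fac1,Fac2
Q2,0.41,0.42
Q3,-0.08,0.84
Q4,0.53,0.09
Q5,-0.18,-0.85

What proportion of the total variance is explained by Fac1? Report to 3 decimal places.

SS loadings for Fac1 = 0.41² + (-0.08)² + 0.53² + (-0.18)² = 0.4878
Proportion of variance = 0.4878 / 4 = 0.1220.

0.122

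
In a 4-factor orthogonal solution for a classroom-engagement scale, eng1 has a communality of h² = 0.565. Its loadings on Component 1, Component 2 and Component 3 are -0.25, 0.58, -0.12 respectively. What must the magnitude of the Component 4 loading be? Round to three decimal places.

Under orthogonal rotation h² = Σλ², so λ_Component 4² = h² − (0.4133) = 0.565 − 0.4133 = 0.1517.
|λ| = √0.1517 = 0.3895.

0.389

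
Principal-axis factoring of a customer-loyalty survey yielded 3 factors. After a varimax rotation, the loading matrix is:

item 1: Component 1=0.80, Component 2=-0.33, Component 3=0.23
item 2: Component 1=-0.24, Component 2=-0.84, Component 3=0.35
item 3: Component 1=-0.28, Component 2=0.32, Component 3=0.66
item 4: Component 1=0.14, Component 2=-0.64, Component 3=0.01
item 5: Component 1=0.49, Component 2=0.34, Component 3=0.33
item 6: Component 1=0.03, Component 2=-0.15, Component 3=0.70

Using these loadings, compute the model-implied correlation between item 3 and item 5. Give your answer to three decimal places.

0.189

r̂ = Σ λ_i·λ_j across factors = (-0.28)(0.49) + (0.32)(0.34) + (0.66)(0.33)
  = -0.1372 +0.1088 +0.2178 = 0.1894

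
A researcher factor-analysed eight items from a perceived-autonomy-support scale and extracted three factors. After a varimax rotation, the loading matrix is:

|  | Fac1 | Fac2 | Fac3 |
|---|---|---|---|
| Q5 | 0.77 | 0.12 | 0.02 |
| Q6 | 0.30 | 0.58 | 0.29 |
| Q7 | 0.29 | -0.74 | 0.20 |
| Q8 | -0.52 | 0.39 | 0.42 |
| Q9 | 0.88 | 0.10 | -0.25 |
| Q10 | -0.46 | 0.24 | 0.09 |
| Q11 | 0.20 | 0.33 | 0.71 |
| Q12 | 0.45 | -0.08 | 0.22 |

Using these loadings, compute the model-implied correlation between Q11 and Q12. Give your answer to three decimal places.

r̂ = Σ λ_i·λ_j across factors = (0.20)(0.45) + (0.33)(-0.08) + (0.71)(0.22)
  = +0.0900 -0.0264 +0.1562 = 0.2198

0.220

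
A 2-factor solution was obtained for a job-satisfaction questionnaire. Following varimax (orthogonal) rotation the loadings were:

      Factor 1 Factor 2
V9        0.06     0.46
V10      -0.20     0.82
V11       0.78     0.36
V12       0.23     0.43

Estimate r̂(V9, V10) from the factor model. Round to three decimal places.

0.365

r̂ = Σ λ_i·λ_j across factors = (0.06)(-0.20) + (0.46)(0.82)
  = -0.0120 +0.3772 = 0.3652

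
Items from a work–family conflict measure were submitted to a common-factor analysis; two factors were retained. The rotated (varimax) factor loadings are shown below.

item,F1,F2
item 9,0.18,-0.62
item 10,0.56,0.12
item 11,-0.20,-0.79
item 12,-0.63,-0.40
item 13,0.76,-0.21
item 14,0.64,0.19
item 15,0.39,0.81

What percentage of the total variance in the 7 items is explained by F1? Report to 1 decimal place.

27.5%

SS loadings for F1 = 0.18² + 0.56² + (-0.20)² + (-0.63)² + 0.76² + 0.64² + 0.39² = 1.9222
With 7 standardized items, total variance = 7. Proportion = 1.9222/7 = 0.2746 → 27.46%.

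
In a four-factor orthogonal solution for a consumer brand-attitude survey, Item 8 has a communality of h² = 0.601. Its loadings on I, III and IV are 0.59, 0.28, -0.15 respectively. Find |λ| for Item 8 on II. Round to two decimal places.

0.39

Under orthogonal rotation h² = Σλ², so λ_II² = h² − (0.4490) = 0.601 − 0.4490 = 0.1520.
|λ| = √0.1520 = 0.3899.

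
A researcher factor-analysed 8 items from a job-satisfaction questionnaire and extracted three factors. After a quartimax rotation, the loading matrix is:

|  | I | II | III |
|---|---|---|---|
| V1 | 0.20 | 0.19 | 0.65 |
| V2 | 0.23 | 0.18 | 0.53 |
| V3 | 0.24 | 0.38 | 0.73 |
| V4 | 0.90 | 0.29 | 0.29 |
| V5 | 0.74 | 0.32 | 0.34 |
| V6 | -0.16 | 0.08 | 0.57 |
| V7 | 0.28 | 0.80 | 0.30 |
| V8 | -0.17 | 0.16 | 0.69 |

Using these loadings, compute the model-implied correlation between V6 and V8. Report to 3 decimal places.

0.433

r̂ = Σ λ_i·λ_j across factors = (-0.16)(-0.17) + (0.08)(0.16) + (0.57)(0.69)
  = +0.0272 +0.0128 +0.3933 = 0.4333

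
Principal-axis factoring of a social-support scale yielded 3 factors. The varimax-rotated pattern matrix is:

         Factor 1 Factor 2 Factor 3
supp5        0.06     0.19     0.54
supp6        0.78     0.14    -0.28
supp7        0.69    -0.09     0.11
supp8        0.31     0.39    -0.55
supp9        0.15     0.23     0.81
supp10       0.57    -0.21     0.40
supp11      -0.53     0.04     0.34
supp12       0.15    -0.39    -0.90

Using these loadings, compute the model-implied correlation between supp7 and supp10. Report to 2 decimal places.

r̂ = Σ λ_i·λ_j across factors = (0.69)(0.57) + (-0.09)(-0.21) + (0.11)(0.40)
  = +0.3933 +0.0189 +0.0440 = 0.4562

0.46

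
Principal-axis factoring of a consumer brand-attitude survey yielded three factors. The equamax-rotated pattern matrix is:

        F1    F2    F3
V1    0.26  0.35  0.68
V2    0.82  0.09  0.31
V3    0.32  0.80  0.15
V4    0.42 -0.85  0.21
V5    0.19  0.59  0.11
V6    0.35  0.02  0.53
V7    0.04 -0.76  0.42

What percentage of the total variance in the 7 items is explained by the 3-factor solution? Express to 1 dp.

67.0%

SS loadings by factor: 1.1790, 2.4192, 1.0945; total = 4.6927.
Total variance with 7 standardized items is 7, so the solution explains 4.6927/7 = 0.6704 = 67.04%.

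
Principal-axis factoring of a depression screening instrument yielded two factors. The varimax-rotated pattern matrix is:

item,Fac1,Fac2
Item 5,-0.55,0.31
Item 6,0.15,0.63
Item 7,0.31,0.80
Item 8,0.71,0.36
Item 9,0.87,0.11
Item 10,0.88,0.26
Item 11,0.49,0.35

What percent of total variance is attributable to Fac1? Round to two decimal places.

38.52%

SS loadings for Fac1 = (-0.55)² + 0.15² + 0.31² + 0.71² + 0.87² + 0.88² + 0.49² = 2.6966
With 7 standardized items, total variance = 7. Proportion = 2.6966/7 = 0.3852 → 38.52%.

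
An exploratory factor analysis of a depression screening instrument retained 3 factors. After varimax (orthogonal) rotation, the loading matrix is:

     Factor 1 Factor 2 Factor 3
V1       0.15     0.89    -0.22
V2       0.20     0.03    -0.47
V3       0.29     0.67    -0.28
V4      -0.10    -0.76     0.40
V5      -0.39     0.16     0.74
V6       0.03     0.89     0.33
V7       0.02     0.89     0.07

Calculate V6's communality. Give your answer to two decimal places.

0.90

h² = 0.03² + 0.89² + 0.33² = 0.0009 + 0.7921 + 0.1089 = 0.9019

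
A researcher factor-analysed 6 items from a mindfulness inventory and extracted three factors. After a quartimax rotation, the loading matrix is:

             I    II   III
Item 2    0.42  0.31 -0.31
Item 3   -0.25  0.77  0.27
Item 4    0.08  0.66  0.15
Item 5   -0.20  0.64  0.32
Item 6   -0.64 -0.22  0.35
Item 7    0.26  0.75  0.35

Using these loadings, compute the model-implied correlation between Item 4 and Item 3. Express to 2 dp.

0.53

r̂ = Σ λ_i·λ_j across factors = (0.08)(-0.25) + (0.66)(0.77) + (0.15)(0.27)
  = -0.0200 +0.5082 +0.0405 = 0.5287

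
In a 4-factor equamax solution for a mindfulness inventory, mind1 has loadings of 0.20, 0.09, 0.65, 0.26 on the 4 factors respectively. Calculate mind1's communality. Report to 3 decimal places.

h² = 0.20² + 0.09² + 0.65² + 0.26² = 0.0400 + 0.0081 + 0.4225 + 0.0676 = 0.5382

0.538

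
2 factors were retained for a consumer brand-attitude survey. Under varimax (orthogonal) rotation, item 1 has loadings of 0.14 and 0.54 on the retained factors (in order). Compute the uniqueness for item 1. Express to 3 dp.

0.689

h² = 0.14² + 0.54² = 0.0196 + 0.2916 = 0.3112
Uniqueness u² = 1 − h² = 1 − 0.3112 = 0.6888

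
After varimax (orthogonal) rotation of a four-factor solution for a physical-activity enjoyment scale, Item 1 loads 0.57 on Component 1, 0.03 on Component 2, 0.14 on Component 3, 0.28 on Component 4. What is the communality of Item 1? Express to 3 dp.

0.424

h² = 0.57² + 0.03² + 0.14² + 0.28² = 0.3249 + 0.0009 + 0.0196 + 0.0784 = 0.4238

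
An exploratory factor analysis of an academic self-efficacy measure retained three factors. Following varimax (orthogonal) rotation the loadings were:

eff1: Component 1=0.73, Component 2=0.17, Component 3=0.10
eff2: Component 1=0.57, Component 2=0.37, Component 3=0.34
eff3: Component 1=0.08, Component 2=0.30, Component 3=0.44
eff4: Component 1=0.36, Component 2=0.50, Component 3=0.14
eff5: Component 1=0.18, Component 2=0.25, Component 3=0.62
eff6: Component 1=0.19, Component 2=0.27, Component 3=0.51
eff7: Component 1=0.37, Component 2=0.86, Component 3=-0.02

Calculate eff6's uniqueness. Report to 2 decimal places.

h² = 0.19² + 0.27² + 0.51² = 0.0361 + 0.0729 + 0.2601 = 0.3691
Uniqueness u² = 1 − h² = 1 − 0.3691 = 0.6309

0.63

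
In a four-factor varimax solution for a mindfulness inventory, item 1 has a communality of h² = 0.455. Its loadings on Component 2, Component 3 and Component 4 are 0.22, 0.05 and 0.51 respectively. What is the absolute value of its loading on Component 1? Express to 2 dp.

Under orthogonal rotation h² = Σλ², so λ_Component 1² = h² − (0.3110) = 0.455 − 0.3110 = 0.1440.
|λ| = √0.1440 = 0.3795.

0.38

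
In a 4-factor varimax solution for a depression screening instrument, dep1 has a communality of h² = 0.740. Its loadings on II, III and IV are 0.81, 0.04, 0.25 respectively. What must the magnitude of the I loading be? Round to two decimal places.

0.14

Under orthogonal rotation h² = Σλ², so λ_I² = h² − (0.7202) = 0.740 − 0.7202 = 0.0198.
|λ| = √0.0198 = 0.1407.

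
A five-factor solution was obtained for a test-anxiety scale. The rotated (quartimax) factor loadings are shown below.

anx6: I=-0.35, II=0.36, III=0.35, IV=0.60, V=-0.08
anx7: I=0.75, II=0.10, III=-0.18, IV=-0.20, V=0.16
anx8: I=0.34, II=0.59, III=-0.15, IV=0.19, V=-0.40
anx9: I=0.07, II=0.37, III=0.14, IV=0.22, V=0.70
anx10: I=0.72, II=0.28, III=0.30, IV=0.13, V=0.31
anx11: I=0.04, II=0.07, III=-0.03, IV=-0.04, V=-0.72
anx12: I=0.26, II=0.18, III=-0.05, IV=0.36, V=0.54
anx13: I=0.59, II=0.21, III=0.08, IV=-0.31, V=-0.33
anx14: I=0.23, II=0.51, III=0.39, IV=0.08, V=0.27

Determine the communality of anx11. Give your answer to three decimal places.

0.527

h² = 0.04² + 0.07² + (-0.03)² + (-0.04)² + (-0.72)² = 0.0016 + 0.0049 + 0.0009 + 0.0016 + 0.5184 = 0.5274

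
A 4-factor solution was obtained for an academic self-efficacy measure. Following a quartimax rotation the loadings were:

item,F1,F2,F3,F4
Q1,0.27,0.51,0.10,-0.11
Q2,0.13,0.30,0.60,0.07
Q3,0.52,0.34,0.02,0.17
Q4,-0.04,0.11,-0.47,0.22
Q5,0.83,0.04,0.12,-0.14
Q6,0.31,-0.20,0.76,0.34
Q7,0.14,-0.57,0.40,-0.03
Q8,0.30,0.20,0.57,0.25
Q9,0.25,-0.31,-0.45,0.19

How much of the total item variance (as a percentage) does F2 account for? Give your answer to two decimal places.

10.89%

SS loadings for F2 = 0.51² + 0.30² + 0.34² + 0.11² + 0.04² + (-0.20)² + (-0.57)² + 0.20² + (-0.31)² = 0.9804
With 9 standardized items, total variance = 9. Proportion = 0.9804/9 = 0.1089 → 10.89%.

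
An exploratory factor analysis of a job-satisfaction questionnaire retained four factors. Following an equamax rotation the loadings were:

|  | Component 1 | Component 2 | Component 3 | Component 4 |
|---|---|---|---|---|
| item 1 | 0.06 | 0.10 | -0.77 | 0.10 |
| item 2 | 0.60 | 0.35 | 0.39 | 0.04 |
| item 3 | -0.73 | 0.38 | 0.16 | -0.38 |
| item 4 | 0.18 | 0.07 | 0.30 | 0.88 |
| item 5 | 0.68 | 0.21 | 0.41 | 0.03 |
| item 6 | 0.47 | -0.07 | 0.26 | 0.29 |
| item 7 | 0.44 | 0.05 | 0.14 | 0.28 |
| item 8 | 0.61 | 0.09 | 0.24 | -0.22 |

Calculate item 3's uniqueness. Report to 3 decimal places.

h² = (-0.73)² + 0.38² + 0.16² + (-0.38)² = 0.5329 + 0.1444 + 0.0256 + 0.1444 = 0.8473
Uniqueness u² = 1 − h² = 1 − 0.8473 = 0.1527

0.153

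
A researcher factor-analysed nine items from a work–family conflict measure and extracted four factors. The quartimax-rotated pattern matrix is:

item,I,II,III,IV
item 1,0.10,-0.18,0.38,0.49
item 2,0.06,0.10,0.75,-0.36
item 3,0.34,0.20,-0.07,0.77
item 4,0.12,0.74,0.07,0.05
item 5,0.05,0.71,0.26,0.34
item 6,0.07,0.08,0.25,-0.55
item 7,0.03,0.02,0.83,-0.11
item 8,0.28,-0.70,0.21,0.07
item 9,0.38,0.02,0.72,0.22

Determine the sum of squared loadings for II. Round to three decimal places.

1.631

SS loadings for II = (-0.18)² + 0.10² + 0.20² + 0.74² + 0.71² + 0.08² + 0.02² + (-0.70)² + 0.02² = 0.0324 + 0.0100 + 0.0400 + 0.5476 + 0.5041 + 0.0064 + 0.0004 + 0.4900 + 0.0004 = 1.6313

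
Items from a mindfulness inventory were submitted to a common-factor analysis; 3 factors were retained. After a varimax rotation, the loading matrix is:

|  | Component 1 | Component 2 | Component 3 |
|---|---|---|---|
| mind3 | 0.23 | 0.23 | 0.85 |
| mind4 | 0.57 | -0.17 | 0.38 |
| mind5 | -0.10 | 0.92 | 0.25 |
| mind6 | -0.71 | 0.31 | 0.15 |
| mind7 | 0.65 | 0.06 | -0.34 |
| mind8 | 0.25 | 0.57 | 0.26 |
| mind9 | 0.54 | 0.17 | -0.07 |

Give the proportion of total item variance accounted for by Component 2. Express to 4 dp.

0.1974

SS loadings for Component 2 = 0.23² + (-0.17)² + 0.92² + 0.31² + 0.06² + 0.57² + 0.17² = 1.3817
Proportion of variance = 1.3817 / 7 = 0.1974.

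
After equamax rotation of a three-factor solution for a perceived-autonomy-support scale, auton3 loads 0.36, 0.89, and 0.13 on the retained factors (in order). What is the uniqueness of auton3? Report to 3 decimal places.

h² = 0.36² + 0.89² + 0.13² = 0.1296 + 0.7921 + 0.0169 = 0.9386
Uniqueness u² = 1 − h² = 1 − 0.9386 = 0.0614

0.061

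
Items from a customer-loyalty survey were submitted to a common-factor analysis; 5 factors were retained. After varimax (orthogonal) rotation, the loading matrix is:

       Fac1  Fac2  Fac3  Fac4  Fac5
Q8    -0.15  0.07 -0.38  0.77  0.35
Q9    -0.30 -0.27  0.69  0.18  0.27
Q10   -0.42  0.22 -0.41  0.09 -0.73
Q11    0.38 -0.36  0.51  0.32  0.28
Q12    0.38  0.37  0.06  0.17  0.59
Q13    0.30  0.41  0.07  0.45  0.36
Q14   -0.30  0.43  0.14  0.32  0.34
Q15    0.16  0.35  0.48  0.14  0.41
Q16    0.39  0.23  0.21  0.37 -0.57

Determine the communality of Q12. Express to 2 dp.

0.66

h² = 0.38² + 0.37² + 0.06² + 0.17² + 0.59² = 0.1444 + 0.1369 + 0.0036 + 0.0289 + 0.3481 = 0.6619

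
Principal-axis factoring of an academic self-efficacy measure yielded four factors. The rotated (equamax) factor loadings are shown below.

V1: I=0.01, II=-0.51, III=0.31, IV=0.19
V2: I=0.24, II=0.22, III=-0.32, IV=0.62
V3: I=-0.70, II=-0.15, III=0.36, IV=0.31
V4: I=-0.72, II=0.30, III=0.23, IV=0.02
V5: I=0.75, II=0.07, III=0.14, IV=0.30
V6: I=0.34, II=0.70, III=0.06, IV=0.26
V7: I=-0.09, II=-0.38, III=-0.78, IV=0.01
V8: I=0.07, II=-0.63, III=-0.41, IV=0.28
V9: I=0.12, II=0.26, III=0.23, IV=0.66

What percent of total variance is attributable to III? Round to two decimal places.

SS loadings for III = 0.31² + (-0.32)² + 0.36² + 0.23² + 0.14² + 0.06² + (-0.78)² + (-0.41)² + 0.23² = 1.2336
With 9 standardized items, total variance = 9. Proportion = 1.2336/9 = 0.1371 → 13.71%.

13.71%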